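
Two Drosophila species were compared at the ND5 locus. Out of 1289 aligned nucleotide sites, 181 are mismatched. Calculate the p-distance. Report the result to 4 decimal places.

p = 181/1289 = 0.140418… ≈ 0.1404 (to 4 d.p.).

0.1404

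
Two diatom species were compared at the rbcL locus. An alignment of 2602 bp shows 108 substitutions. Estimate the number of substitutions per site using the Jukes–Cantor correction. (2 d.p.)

0.04

p = 108/2602 ≈ 0.041507.
d = −(3/4) ln(1 − 4p/3) = −0.75 ln(1 − 0.055343) = −0.75 ln(0.944657)
  = −0.75 × (-0.056933) = 0.042700 substitutions/site.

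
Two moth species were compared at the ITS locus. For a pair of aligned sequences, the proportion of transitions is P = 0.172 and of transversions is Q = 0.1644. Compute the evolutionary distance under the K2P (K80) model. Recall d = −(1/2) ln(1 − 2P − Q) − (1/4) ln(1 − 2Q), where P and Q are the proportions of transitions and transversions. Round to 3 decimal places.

0.455

Under the Kimura two-parameter model, d = −½ ln(1 − 2P − Q) − ¼ ln(1 − 2Q).
1 − 2P − Q = 0.4916, giving −½ ln(0.4916) = 0.355045.
1 − 2Q = 0.6712, giving −¼ ln(0.6712) = 0.099672.
d = 0.355045 + 0.099672 = 0.454717.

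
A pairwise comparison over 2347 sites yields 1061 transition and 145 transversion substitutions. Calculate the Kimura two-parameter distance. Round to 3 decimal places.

1.722

P = 1061/2347 ≈ 0.452066 and Q = 145/2347 ≈ 0.061781.
Under the Kimura two-parameter model, d = −½ ln(1 − 2P − Q) − ¼ ln(1 − 2Q).
1 − 2P − Q = 0.034087, giving −½ ln(0.034087) = 1.689420.
1 − 2Q = 0.876438, giving −¼ ln(0.876438) = 0.032972.
d = 1.689420 + 0.032972 = 1.722392.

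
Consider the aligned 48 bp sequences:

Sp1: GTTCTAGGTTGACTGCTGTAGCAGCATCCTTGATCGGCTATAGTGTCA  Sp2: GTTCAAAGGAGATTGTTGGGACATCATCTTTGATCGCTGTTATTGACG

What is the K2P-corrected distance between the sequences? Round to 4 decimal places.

Of 48 sites, 8 differences are transitions and 10 are transversions, so P = 8/48 ≈ 0.166667 and Q = 10/48 ≈ 0.208333.
Under the Kimura two-parameter model, d = −½ ln(1 − 2P − Q) − ¼ ln(1 − 2Q).
1 − 2P − Q = 0.458333, giving −½ ln(0.458333) = 0.390080.
1 − 2Q = 0.583334, giving −¼ ln(0.583334) = 0.134749.
d = 0.390080 + 0.134749 = 0.524829.

0.5248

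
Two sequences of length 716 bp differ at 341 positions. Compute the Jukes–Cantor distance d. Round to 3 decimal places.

0.756

p = 341/716 ≈ 0.476257.
d = −(3/4) ln(1 − 4p/3) = −0.75 ln(1 − 0.635009) = −0.75 ln(0.364991)
  = −0.75 × (-1.007883) = 0.755912 substitutions/site.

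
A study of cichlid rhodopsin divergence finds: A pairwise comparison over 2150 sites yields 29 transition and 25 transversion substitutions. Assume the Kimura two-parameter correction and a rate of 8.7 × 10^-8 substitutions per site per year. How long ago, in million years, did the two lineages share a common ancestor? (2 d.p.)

0.15

P = 29/2150 ≈ 0.013488 and Q = 25/2150 ≈ 0.011628.
Under the Kimura two-parameter model, d = −½ ln(1 − 2P − Q) − ¼ ln(1 − 2Q).
1 − 2P − Q = 0.961396, giving −½ ln(0.961396) = 0.019684.
1 − 2Q = 0.976744, giving −¼ ln(0.976744) = 0.005883.
d = 0.019684 + 0.005883 = 0.025567.
Under a molecular clock d = 2μt, so t = d/(2μ) = 0.025567 / (2 × 8.7 × 10^-8) = 0.15 million years.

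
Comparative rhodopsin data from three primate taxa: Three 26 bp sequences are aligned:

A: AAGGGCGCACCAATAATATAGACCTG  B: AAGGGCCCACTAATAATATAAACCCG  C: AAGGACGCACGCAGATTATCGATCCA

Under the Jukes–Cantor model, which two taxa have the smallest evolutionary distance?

A–B: 4/26 differ, p = 0.154, d = 0.172.
A–C: 9/26 differ, p = 0.346, d = 0.464.
B–C: 10/26 differ, p = 0.385, d = 0.539.
The smallest distance is between A and B.

A and B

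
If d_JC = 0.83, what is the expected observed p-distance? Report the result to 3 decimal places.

0.502

p = (3/4)(1 − e^(−4d/3)) = 0.75 × (1 − e^(-1.106667)) = 0.75 × (1 − 0.330659) = 0.502006.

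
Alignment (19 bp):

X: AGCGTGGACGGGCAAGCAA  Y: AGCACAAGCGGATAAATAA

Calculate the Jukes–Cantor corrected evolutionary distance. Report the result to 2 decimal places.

The sequences differ at 9 of 19 sites (4, 5, 6, 7, 8, 12, 13, 16, 17), so p = 9/19 ≈ 0.473684.
d = −(3/4) ln(1 − 4p/3) = −0.75 ln(1 − 0.631579) = −0.75 ln(0.368421)
  = −0.75 × (-0.998529) = 0.748897 substitutions/site.

0.75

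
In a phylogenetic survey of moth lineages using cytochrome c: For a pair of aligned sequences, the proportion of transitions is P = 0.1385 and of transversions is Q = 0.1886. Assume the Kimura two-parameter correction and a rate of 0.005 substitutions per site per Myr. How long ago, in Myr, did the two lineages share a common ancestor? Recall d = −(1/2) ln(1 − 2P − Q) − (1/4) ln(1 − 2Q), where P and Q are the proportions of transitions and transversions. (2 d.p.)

43.17

Under the Kimura two-parameter model, d = −½ ln(1 − 2P − Q) − ¼ ln(1 − 2Q).
1 − 2P − Q = 0.5344, giving −½ ln(0.5344) = 0.313305.
1 − 2Q = 0.6228, giving −¼ ln(0.6228) = 0.118382.
d = 0.313305 + 0.118382 = 0.431687.
Under a molecular clock d = 2μt, so t = d/(2μ) = 0.431687 / (2 × 0.005) = 43.17 Myr.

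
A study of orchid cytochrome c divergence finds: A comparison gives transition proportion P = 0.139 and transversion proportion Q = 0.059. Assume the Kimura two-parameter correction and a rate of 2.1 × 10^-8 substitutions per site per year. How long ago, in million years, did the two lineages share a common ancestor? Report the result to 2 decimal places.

Under the Kimura two-parameter model, d = −½ ln(1 − 2P − Q) − ¼ ln(1 − 2Q).
1 − 2P − Q = 0.663, giving −½ ln(0.663) = 0.205490.
1 − 2Q = 0.882, giving −¼ ln(0.882) = 0.031391.
d = 0.205490 + 0.031391 = 0.236881.
Under a molecular clock d = 2μt, so t = d/(2μ) = 0.236881 / (2 × 2.1 × 10^-8) = 5.64 million years.

5.64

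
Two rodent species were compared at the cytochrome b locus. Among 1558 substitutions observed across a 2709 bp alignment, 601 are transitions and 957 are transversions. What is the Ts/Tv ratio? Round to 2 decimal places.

R = 601/957 = 0.628004… ≈ 0.63 (to 2 d.p.).

0.63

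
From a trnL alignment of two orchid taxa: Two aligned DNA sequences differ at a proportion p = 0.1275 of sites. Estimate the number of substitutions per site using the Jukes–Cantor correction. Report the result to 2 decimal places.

0.14

d = −(3/4) ln(1 − 4p/3) = −0.75 ln(1 − 0.17) = −0.75 ln(0.83)
  = −0.75 × (-0.186330) = 0.139748 substitutions/site.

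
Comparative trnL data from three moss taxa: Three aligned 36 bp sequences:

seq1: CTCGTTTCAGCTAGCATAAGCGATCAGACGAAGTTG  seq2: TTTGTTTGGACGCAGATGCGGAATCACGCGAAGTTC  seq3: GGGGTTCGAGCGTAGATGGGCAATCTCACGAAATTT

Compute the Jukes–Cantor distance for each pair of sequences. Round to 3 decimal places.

seq1–seq2: 16/36 sites differ → p ≈ 0.444444, d = −0.75 ln(1 − 0.592592) = 0.673455 ≈ 0.673.
seq1–seq3: 16/36 sites differ → p ≈ 0.444444, d = −0.75 ln(1 − 0.592592) = 0.673455 ≈ 0.673.
seq2–seq3: 13/36 sites differ → p ≈ 0.361111, d = −0.75 ln(1 − 0.481481) = 0.492584 ≈ 0.493.

d(seq1,seq2) = 0.673, d(seq1,seq3) = 0.673, d(seq2,seq3) = 0.493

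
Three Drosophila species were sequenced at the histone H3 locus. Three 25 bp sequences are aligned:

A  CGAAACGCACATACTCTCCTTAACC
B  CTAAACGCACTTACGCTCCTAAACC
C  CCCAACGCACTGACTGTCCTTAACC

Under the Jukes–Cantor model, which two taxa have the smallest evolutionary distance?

A–B: 4/25 differ, p = 0.160, d = 0.180.
A–C: 5/25 differ, p = 0.200, d = 0.233.
B–C: 6/25 differ, p = 0.240, d = 0.289.
The smallest distance is between A and B.

A and B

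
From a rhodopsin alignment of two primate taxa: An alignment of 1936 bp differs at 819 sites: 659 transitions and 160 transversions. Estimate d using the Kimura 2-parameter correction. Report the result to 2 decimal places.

0.77

P = 659/1936 ≈ 0.340393 and Q = 160/1936 ≈ 0.082645.
Under the Kimura two-parameter model, d = −½ ln(1 − 2P − Q) − ¼ ln(1 − 2Q).
1 − 2P − Q = 0.236569, giving −½ ln(0.236569) = 0.720758.
1 − 2Q = 0.83471, giving −¼ ln(0.83471) = 0.045168.
d = 0.720758 + 0.045168 = 0.765926.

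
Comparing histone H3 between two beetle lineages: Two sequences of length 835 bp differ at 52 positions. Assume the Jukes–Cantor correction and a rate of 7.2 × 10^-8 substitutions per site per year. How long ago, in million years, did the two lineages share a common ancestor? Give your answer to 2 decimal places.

p = 52/835 ≈ 0.062275.
d = −(3/4) ln(1 − 4p/3) = −0.75 ln(1 − 0.083033) = −0.75 ln(0.916967)
  = −0.75 × (-0.086684) = 0.065013 substitutions/site.
Under a molecular clock d = 2μt, so t = d/(2μ) = 0.065013 / (2 × 7.2 × 10^-8) = 0.45 million years.

0.45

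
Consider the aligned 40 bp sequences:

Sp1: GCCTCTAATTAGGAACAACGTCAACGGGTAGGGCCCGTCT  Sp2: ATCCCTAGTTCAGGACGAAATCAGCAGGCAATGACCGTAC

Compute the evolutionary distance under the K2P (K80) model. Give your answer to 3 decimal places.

Of 40 sites, 13 differences are transitions and 5 are transversions, so P = 13/40 = 0.325 and Q = 5/40 = 0.125.
Under the Kimura two-parameter model, d = −½ ln(1 − 2P − Q) − ¼ ln(1 − 2Q).
1 − 2P − Q = 0.225, giving −½ ln(0.225) = 0.745827.
1 − 2Q = 0.75, giving −¼ ln(0.75) = 0.071921.
d = 0.745827 + 0.071921 = 0.817748.

0.818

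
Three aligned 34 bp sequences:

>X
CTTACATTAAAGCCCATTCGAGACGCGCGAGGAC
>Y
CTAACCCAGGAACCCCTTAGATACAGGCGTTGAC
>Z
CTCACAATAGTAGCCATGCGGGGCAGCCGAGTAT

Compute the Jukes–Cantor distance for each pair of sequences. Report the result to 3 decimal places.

d(X,Y) = 0.597, d(X,Z) = 0.597, d(Y,Z) = 0.918

X–Y: 14/34 sites differ → p ≈ 0.411765, d = −0.75 ln(1 − 0.54902) = 0.597249 ≈ 0.597.
X–Z: 14/34 sites differ → p ≈ 0.411765, d = −0.75 ln(1 − 0.54902) = 0.597249 ≈ 0.597.
Y–Z: 18/34 sites differ → p ≈ 0.529412, d = −0.75 ln(1 − 0.705883) = 0.917833 ≈ 0.918.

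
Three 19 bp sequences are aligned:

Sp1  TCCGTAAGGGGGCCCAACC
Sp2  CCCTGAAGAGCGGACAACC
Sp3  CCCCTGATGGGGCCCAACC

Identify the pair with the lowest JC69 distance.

Sp1–Sp2: 7/19 differ, p = 0.368, d = 0.507.
Sp1–Sp3: 4/19 differ, p = 0.211, d = 0.247.
Sp2–Sp3: 8/19 differ, p = 0.421, d = 0.618.
The smallest distance is between Sp1 and Sp3.

Sp1 and Sp3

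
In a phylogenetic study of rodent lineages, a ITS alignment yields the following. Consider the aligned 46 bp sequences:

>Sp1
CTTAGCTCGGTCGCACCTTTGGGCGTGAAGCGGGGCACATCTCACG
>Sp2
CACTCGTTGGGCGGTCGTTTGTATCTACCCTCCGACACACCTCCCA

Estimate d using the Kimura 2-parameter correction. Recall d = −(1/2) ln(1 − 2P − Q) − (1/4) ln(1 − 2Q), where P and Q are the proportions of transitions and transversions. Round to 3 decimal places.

0.969

Of 46 sites, 9 differences are transitions and 16 are transversions, so P = 9/46 ≈ 0.195652 and Q = 16/46 ≈ 0.347826.
Under the Kimura two-parameter model, d = −½ ln(1 − 2P − Q) − ¼ ln(1 − 2Q).
1 − 2P − Q = 0.26087, giving −½ ln(0.26087) = 0.671867.
1 − 2Q = 0.304348, giving −¼ ln(0.304348) = 0.297396.
d = 0.671867 + 0.297396 = 0.969263.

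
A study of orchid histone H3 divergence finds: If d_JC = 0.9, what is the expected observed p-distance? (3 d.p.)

0.524

p = (3/4)(1 − e^(−4d/3)) = 0.75 × (1 − e^(-1.2)) = 0.75 × (1 − 0.301194) = 0.524105.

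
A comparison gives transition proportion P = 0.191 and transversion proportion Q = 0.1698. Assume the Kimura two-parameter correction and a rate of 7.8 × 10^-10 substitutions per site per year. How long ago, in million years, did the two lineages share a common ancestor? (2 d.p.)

323.71

Under the Kimura two-parameter model, d = −½ ln(1 − 2P − Q) − ¼ ln(1 − 2Q).
1 − 2P − Q = 0.4482, giving −½ ln(0.4482) = 0.401258.
1 − 2Q = 0.6604, giving −¼ ln(0.6604) = 0.103727.
d = 0.401258 + 0.103727 = 0.504985.
Under a molecular clock d = 2μt, so t = d/(2μ) = 0.504985 / (2 × 7.8 × 10^-10) = 323.71 million years.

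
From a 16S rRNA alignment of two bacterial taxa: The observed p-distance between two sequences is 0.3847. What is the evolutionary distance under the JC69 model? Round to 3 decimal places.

0.540

d = −(3/4) ln(1 − 4p/3) = −0.75 ln(1 − 0.512933) = −0.75 ln(0.487067)
  = −0.75 × (-0.719354) = 0.539516 substitutions/site.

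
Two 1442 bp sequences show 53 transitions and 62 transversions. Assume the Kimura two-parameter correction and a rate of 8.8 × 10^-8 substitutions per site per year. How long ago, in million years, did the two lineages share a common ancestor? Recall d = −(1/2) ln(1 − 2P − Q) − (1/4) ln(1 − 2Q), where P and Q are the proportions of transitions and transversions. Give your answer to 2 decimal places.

P = 53/1442 ≈ 0.036755 and Q = 62/1442 ≈ 0.042996.
Under the Kimura two-parameter model, d = −½ ln(1 − 2P − Q) − ¼ ln(1 − 2Q).
1 − 2P − Q = 0.883494, giving −½ ln(0.883494) = 0.061935.
1 − 2Q = 0.914008, giving −¼ ln(0.914008) = 0.022479.
d = 0.061935 + 0.022479 = 0.084414.
Under a molecular clock d = 2μt, so t = d/(2μ) = 0.084414 / (2 × 8.8 × 10^-8) = 0.48 million years.

0.48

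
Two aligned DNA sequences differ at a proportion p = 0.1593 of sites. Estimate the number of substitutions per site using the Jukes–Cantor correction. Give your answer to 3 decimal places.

0.179

d = −(3/4) ln(1 − 4p/3) = −0.75 ln(1 − 0.2124) = −0.75 ln(0.7876)
  = −0.75 × (-0.238765) = 0.179074 substitutions/site.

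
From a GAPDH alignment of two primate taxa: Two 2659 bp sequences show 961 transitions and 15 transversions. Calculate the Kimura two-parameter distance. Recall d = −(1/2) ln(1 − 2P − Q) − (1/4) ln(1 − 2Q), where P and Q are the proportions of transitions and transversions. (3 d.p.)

0.655

P = 961/2659 ≈ 0.361414 and Q = 15/2659 ≈ 0.005641.
Under the Kimura two-parameter model, d = −½ ln(1 − 2P − Q) − ¼ ln(1 − 2Q).
1 − 2P − Q = 0.271531, giving −½ ln(0.271531) = 0.651839.
1 − 2Q = 0.988718, giving −¼ ln(0.988718) = 0.002837.
d = 0.651839 + 0.002837 = 0.654676.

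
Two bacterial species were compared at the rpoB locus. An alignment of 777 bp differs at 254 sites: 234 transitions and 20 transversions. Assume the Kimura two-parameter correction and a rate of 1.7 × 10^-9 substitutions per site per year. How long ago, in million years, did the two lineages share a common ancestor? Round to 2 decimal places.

149.33

P = 234/777 ≈ 0.301158 and Q = 20/777 ≈ 0.02574.
Under the Kimura two-parameter model, d = −½ ln(1 − 2P − Q) − ¼ ln(1 − 2Q).
1 − 2P − Q = 0.371944, giving −½ ln(0.371944) = 0.494506.
1 − 2Q = 0.94852, giving −¼ ln(0.94852) = 0.013213.
d = 0.494506 + 0.013213 = 0.507719.
Under a molecular clock d = 2μt, so t = d/(2μ) = 0.507719 / (2 × 1.7 × 10^-9) = 149.33 million years.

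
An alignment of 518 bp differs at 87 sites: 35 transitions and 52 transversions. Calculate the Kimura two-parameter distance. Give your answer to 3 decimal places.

0.190

P = 35/518 ≈ 0.067568 and Q = 52/518 ≈ 0.100386.
Under the Kimura two-parameter model, d = −½ ln(1 − 2P − Q) − ¼ ln(1 − 2Q).
1 − 2P − Q = 0.764478, giving −½ ln(0.764478) = 0.134281.
1 − 2Q = 0.799228, giving −¼ ln(0.799228) = 0.056027.
d = 0.134281 + 0.056027 = 0.190308.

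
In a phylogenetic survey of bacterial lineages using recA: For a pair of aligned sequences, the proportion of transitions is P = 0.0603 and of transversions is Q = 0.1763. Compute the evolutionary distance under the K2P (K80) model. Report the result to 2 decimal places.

0.28

Under the Kimura two-parameter model, d = −½ ln(1 − 2P − Q) − ¼ ln(1 − 2Q).
1 − 2P − Q = 0.7031, giving −½ ln(0.7031) = 0.176128.
1 − 2Q = 0.6474, giving −¼ ln(0.6474) = 0.108698.
d = 0.176128 + 0.108698 = 0.284826.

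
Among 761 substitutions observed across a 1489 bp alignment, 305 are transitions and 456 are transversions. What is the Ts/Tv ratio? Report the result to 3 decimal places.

R = 305/456 = 0.668859… ≈ 0.669 (to 3 d.p.).

0.669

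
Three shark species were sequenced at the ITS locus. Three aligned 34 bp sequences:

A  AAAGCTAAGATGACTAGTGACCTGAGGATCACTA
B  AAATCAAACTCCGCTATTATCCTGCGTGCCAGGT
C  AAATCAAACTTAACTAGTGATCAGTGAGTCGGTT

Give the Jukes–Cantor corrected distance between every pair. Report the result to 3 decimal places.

d(A,B) = 0.824, d(A,C) = 0.535, d(B,C) = 0.535

A–B: 17/34 sites differ → p = 0.5, d = −0.75 ln(1 − 0.666667) = 0.823960 ≈ 0.824.
A–C: 13/34 sites differ → p ≈ 0.382353, d = −0.75 ln(1 − 0.509804) = 0.534712 ≈ 0.535.
B–C: 13/34 sites differ → p ≈ 0.382353, d = −0.75 ln(1 − 0.509804) = 0.534712 ≈ 0.535.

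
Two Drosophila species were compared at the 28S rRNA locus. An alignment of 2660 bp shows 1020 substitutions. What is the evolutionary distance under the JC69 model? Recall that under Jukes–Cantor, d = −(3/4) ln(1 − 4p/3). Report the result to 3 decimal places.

0.537

p = 1020/2660 ≈ 0.383459.
d = −(3/4) ln(1 − 4p/3) = −0.75 ln(1 − 0.511279) = −0.75 ln(0.488721)
  = −0.75 × (-0.715964) = 0.536973 substitutions/site.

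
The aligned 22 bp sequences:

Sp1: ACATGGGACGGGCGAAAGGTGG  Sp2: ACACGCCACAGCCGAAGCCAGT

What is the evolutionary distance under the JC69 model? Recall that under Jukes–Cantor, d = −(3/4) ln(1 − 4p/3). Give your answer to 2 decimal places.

The sequences differ at 10 of 22 sites (4, 6, 7, 10, 12, 17, 18, 19, 20, 22), so p = 10/22 ≈ 0.454545.
d = −(3/4) ln(1 − 4p/3) = −0.75 ln(1 − 0.60606) = −0.75 ln(0.39394)
  = −0.75 × (-0.931557) = 0.698668 substitutions/site.

0.70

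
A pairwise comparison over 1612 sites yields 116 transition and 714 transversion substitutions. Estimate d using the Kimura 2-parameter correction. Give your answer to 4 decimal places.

0.9845

P = 116/1612 ≈ 0.07196 and Q = 714/1612 ≈ 0.442928.
Under the Kimura two-parameter model, d = −½ ln(1 − 2P − Q) − ¼ ln(1 − 2Q).
1 − 2P − Q = 0.413152, giving −½ ln(0.413152) = 0.441970.
1 − 2Q = 0.114144, giving −¼ ln(0.114144) = 0.542574.
d = 0.441970 + 0.542574 = 0.984544.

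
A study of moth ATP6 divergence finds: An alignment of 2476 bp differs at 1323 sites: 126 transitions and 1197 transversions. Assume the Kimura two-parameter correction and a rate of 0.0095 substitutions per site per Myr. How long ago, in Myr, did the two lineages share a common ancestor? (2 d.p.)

P = 126/2476 ≈ 0.050889 and Q = 1197/2476 ≈ 0.483441.
Under the Kimura two-parameter model, d = −½ ln(1 − 2P − Q) − ¼ ln(1 − 2Q).
1 − 2P − Q = 0.414781, giving −½ ln(0.414781) = 0.440002.
1 − 2Q = 0.033118, giving −¼ ln(0.033118) = 0.851920.
d = 0.440002 + 0.851920 = 1.291922.
Under a molecular clock d = 2μt, so t = d/(2μ) = 1.291922 / (2 × 0.0095) = 68.00 Myr.

68.00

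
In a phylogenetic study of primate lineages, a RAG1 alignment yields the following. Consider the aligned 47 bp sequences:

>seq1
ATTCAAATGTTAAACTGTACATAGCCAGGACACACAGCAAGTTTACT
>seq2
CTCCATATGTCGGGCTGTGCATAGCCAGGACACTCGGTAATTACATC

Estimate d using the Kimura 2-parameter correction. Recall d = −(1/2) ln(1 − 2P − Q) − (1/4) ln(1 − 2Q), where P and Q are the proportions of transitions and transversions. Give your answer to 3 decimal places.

0.487

Of 47 sites, 11 differences are transitions and 5 are transversions, so P = 11/47 ≈ 0.234043 and Q = 5/47 ≈ 0.106383.
Under the Kimura two-parameter model, d = −½ ln(1 − 2P − Q) − ¼ ln(1 − 2Q).
1 − 2P − Q = 0.425531, giving −½ ln(0.425531) = 0.427209.
1 − 2Q = 0.787234, giving −¼ ln(0.787234) = 0.059807.
d = 0.427209 + 0.059807 = 0.487016.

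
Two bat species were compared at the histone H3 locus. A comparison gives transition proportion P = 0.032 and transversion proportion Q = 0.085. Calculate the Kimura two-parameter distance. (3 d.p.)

Under the Kimura two-parameter model, d = −½ ln(1 − 2P − Q) − ¼ ln(1 − 2Q).
1 − 2P − Q = 0.851, giving −½ ln(0.851) = 0.080672.
1 − 2Q = 0.83, giving −¼ ln(0.83) = 0.046582.
d = 0.080672 + 0.046582 = 0.127254.

0.127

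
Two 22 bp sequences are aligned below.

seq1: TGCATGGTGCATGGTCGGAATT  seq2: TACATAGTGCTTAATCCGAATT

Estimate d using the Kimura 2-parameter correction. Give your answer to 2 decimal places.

0.35

Of 22 sites, 4 differences are transitions and 2 are transversions, so P = 4/22 ≈ 0.181818 and Q = 2/22 ≈ 0.090909.
Under the Kimura two-parameter model, d = −½ ln(1 − 2P − Q) − ¼ ln(1 − 2Q).
1 − 2P − Q = 0.545455, giving −½ ln(0.545455) = 0.303067.
1 − 2Q = 0.818182, giving −¼ ln(0.818182) = 0.050168.
d = 0.303067 + 0.050168 = 0.353235.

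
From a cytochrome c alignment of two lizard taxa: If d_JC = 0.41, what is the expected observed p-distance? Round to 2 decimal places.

p = (3/4)(1 − e^(−4d/3)) = 0.75 × (1 − e^(-0.546667)) = 0.75 × (1 − 0.578876) = 0.315843.

0.32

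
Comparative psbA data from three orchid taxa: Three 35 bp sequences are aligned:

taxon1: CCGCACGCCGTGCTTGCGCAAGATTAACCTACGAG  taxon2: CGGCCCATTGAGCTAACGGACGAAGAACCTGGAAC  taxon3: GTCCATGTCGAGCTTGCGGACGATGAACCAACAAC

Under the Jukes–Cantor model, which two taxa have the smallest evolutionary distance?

taxon1–taxon2: 16/35 differ, p = 0.457, d = 0.705.
taxon1–taxon3: 12/35 differ, p = 0.343, d = 0.458.
taxon2–taxon3: 13/35 differ, p = 0.371, d = 0.513.
The smallest distance is between taxon1 and taxon3.

taxon1 and taxon3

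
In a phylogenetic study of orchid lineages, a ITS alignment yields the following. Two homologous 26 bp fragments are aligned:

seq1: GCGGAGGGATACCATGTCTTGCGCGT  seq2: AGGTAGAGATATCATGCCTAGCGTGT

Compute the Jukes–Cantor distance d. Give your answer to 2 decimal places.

The sequences differ at 8 of 26 sites (1, 2, 4, 7, 12, 17, 20, 24), so p = 8/26 ≈ 0.307692.
d = −(3/4) ln(1 − 4p/3) = −0.75 ln(1 − 0.410256) = −0.75 ln(0.589744)
  = −0.75 × (-0.528067) = 0.396050 substitutions/site.

0.40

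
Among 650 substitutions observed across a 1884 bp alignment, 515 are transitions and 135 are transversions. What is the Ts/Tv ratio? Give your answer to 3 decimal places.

R = 515/135 = 3.814814… ≈ 3.815 (to 3 d.p.).

3.815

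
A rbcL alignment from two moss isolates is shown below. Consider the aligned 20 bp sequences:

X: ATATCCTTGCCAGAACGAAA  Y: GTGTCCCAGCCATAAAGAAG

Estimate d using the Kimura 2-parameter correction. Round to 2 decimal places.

0.49

Of 20 sites, 4 differences are transitions and 3 are transversions, so P = 4/20 = 0.2 and Q = 3/20 = 0.15.
Under the Kimura two-parameter model, d = −½ ln(1 − 2P − Q) − ¼ ln(1 − 2Q).
1 − 2P − Q = 0.45, giving −½ ln(0.45) = 0.399254.
1 − 2Q = 0.7, giving −¼ ln(0.7) = 0.089169.
d = 0.399254 + 0.089169 = 0.488423.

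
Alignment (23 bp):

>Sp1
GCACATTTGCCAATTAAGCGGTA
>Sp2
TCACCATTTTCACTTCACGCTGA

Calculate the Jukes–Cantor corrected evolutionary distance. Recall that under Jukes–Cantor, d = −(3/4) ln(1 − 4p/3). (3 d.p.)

The sequences differ at 12 of 23 sites, so p = 12/23 ≈ 0.521739.
d = −(3/4) ln(1 − 4p/3) = −0.75 ln(1 − 0.695652) = −0.75 ln(0.304348)
  = −0.75 × (-1.189583) = 0.892187 substitutions/site.

0.892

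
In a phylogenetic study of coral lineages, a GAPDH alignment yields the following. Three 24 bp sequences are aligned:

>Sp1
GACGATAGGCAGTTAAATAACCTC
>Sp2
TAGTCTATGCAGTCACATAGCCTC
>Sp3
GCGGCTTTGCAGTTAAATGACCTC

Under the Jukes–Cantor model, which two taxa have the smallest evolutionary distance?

Sp1 and Sp3

Sp1–Sp2: 8/24 differ, p = 0.333, d = 0.441.
Sp1–Sp3: 6/24 differ, p = 0.250, d = 0.304.
Sp2–Sp3: 8/24 differ, p = 0.333, d = 0.441.
The smallest distance is between Sp1 and Sp3.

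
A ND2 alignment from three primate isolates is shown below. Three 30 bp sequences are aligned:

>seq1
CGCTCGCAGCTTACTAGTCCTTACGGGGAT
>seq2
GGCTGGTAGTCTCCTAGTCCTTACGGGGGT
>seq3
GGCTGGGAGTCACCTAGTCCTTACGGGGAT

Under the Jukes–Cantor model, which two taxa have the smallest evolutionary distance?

seq2 and seq3

seq1–seq2: 7/30 differ, p = 0.233, d = 0.280.
seq1–seq3: 7/30 differ, p = 0.233, d = 0.280.
seq2–seq3: 3/30 differ, p = 0.100, d = 0.107.
The smallest distance is between seq2 and seq3.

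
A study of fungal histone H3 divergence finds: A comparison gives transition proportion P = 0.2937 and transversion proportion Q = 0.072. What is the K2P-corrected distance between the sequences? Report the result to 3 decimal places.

0.577

Under the Kimura two-parameter model, d = −½ ln(1 − 2P − Q) − ¼ ln(1 − 2Q).
1 − 2P − Q = 0.3406, giving −½ ln(0.3406) = 0.538523.
1 − 2Q = 0.856, giving −¼ ln(0.856) = 0.038871.
d = 0.538523 + 0.038871 = 0.577394.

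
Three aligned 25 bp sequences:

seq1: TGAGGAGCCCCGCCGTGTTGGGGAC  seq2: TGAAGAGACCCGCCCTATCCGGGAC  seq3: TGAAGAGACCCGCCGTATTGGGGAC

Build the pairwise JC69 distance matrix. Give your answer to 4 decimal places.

d(seq1,seq2) = 0.2892, d(seq1,seq3) = 0.1308, d(seq2,seq3) = 0.1308

seq1–seq2: 6/25 sites differ → p = 0.24, d = −0.75 ln(1 − 0.32) = 0.289247 ≈ 0.2892.
seq1–seq3: 3/25 sites differ → p = 0.12, d = −0.75 ln(1 − 0.16) = 0.130765 ≈ 0.1308.
seq2–seq3: 3/25 sites differ → p = 0.12, d = −0.75 ln(1 − 0.16) = 0.130765 ≈ 0.1308.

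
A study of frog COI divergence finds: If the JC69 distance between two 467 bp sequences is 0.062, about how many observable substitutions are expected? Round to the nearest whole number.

Invert JC69: p = (3/4)(1 − e^(−4d/3)) = 0.75 × (1 − e^(-0.082667)) = 0.75 × (1 − 0.920658) = 0.059507.
Expected differing sites = pL ≈ 0.059507 × 467 = 27.789769 ≈ 28.

28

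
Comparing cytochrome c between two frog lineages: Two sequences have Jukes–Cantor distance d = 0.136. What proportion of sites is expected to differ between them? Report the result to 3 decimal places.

p = (3/4)(1 − e^(−4d/3)) = 0.75 × (1 − e^(-0.181333)) = 0.75 × (1 − 0.834158) = 0.124382.

0.124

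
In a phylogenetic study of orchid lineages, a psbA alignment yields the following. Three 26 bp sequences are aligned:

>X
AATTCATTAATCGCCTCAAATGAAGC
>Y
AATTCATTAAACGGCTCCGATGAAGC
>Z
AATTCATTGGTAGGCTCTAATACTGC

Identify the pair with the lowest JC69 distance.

X–Y: 4/26 differ, p = 0.154, d = 0.172.
X–Z: 8/26 differ, p = 0.308, d = 0.396.
Y–Z: 9/26 differ, p = 0.346, d = 0.464.
The smallest distance is between X and Y.

X and Y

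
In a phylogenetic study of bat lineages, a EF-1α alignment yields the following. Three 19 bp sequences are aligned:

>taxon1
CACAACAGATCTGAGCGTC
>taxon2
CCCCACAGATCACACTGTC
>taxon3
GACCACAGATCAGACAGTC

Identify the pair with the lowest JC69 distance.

taxon1–taxon2: 6/19 differ, p = 0.316, d = 0.410.
taxon1–taxon3: 5/19 differ, p = 0.263, d = 0.324.
taxon2–taxon3: 4/19 differ, p = 0.211, d = 0.247.
The smallest distance is between taxon2 and taxon3.

taxon2 and taxon3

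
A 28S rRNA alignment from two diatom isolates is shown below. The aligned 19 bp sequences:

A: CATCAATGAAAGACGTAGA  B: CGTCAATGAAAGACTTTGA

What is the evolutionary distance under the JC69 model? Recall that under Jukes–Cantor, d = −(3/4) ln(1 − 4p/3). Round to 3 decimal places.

The sequences differ at 3 of 19 sites (2, 15, 17), so p = 3/19 ≈ 0.157895.
d = −(3/4) ln(1 − 4p/3) = −0.75 ln(1 − 0.210527) = −0.75 ln(0.789473)
  = −0.75 × (-0.236390) = 0.177293 substitutions/site.

0.177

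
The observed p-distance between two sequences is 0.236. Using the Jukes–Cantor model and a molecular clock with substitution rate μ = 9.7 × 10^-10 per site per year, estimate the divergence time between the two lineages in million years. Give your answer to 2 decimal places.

d = −(3/4) ln(1 − 4p/3) = −0.75 ln(1 − 0.314667) = −0.75 ln(0.685333)
  = −0.75 × (-0.377850) = 0.283388 substitutions/site.
Under a molecular clock d = 2μt, so t = d/(2μ) = 0.283388 / (2 × 9.7 × 10^-10) = 146.08 million years.

146.08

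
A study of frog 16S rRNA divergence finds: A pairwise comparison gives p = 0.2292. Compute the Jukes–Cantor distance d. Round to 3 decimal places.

0.274

d = −(3/4) ln(1 − 4p/3) = −0.75 ln(1 − 0.3056) = −0.75 ln(0.6944)
  = −0.75 × (-0.364707) = 0.273530 substitutions/site.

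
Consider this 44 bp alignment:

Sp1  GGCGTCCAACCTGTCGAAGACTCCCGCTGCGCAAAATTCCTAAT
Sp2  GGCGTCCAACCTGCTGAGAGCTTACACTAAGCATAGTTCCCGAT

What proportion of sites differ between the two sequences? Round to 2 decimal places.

The sequences differ at 14 of 44 positions.
p = 14/44 = 0.318181… ≈ 0.32 (to 2 d.p.).

0.32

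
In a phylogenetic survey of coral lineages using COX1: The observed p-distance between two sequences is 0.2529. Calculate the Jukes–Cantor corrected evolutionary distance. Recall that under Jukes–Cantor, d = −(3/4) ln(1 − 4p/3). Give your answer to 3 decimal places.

d = −(3/4) ln(1 − 4p/3) = −0.75 ln(1 − 0.3372) = −0.75 ln(0.6628)
  = −0.75 × (-0.411282) = 0.308462 substitutions/site.

0.308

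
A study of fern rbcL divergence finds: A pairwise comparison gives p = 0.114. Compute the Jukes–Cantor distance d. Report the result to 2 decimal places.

d = −(3/4) ln(1 − 4p/3) = −0.75 ln(1 − 0.152) = −0.75 ln(0.848)
  = −0.75 × (-0.164875) = 0.123656 substitutions/site.

0.12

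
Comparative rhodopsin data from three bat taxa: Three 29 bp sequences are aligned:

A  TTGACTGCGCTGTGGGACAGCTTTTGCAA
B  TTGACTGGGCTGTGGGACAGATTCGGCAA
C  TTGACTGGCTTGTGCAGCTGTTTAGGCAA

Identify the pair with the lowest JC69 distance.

A and B

A–B: 4/29 differ, p = 0.138, d = 0.152.
A–C: 10/29 differ, p = 0.345, d = 0.462.
B–C: 8/29 differ, p = 0.276, d = 0.344.
The smallest distance is between A and B.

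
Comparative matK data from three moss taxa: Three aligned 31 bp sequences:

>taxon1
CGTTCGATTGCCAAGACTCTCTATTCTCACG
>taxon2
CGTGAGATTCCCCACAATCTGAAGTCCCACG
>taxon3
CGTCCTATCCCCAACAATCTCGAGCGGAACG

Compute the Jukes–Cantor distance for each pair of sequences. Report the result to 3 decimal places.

taxon1–taxon2: 10/31 sites differ → p ≈ 0.322581, d = −0.75 ln(1 − 0.430108) = 0.421731 ≈ 0.422.
taxon1–taxon3: 12/31 sites differ → p ≈ 0.387097, d = −0.75 ln(1 − 0.516129) = 0.544453 ≈ 0.544.
taxon2–taxon3: 11/31 sites differ → p ≈ 0.354839, d = −0.75 ln(1 − 0.473119) = 0.480585 ≈ 0.481.

d(taxon1,taxon2) = 0.422, d(taxon1,taxon3) = 0.544, d(taxon2,taxon3) = 0.481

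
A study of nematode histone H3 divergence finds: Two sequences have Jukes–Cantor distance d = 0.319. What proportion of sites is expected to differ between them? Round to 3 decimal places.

0.260

p = (3/4)(1 − e^(−4d/3)) = 0.75 × (1 − e^(-0.425333)) = 0.75 × (1 − 0.653552) = 0.259836.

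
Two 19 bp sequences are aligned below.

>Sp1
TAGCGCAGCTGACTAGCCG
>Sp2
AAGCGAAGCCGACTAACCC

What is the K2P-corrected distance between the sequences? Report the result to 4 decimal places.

Of 19 sites, 2 differences are transitions and 3 are transversions, so P = 2/19 ≈ 0.105263 and Q = 3/19 ≈ 0.157895.
Under the Kimura two-parameter model, d = −½ ln(1 − 2P − Q) − ¼ ln(1 − 2Q).
1 − 2P − Q = 0.631579, giving −½ ln(0.631579) = 0.229766.
1 − 2Q = 0.68421, giving −¼ ln(0.68421) = 0.094873.
d = 0.229766 + 0.094873 = 0.324639.

0.3246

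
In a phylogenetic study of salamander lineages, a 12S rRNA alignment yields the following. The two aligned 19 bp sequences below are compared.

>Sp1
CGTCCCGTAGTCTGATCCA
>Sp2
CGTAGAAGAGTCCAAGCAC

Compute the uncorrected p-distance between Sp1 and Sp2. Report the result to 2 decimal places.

0.53

The sequences differ at 10 of 19 positions (sites 4, 5, 6, 7, 8, 13, 14, 16, 18, 19).
p = 10/19 = 0.526315… ≈ 0.53 (to 2 d.p.).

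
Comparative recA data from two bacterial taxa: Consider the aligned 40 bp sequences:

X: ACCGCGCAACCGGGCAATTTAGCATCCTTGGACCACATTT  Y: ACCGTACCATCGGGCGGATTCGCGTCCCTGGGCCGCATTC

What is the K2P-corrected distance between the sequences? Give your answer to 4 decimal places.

Of 40 sites, 10 differences are transitions and 3 are transversions, so P = 10/40 = 0.25 and Q = 3/40 = 0.075.
Under the Kimura two-parameter model, d = −½ ln(1 − 2P − Q) − ¼ ln(1 − 2Q).
1 − 2P − Q = 0.425, giving −½ ln(0.425) = 0.427833.
1 − 2Q = 0.85, giving −¼ ln(0.85) = 0.040630.
d = 0.427833 + 0.040630 = 0.468463.

0.4685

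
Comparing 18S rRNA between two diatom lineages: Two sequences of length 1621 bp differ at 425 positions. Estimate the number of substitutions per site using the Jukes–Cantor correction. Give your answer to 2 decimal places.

p = 425/1621 ≈ 0.262184.
d = −(3/4) ln(1 − 4p/3) = −0.75 ln(1 − 0.349579) = −0.75 ln(0.650421)
  = −0.75 × (-0.430135) = 0.322601 substitutions/site.

0.32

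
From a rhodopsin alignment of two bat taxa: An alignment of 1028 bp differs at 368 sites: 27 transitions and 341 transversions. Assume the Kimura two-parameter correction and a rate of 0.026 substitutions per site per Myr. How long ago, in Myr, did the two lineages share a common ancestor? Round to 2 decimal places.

9.90

P = 27/1028 ≈ 0.026265 and Q = 341/1028 ≈ 0.331712.
Under the Kimura two-parameter model, d = −½ ln(1 − 2P − Q) − ¼ ln(1 − 2Q).
1 − 2P − Q = 0.615758, giving −½ ln(0.615758) = 0.242451.
1 − 2Q = 0.336576, giving −¼ ln(0.336576) = 0.272233.
d = 0.242451 + 0.272233 = 0.514684.
Under a molecular clock d = 2μt, so t = d/(2μ) = 0.514684 / (2 × 0.026) = 9.90 Myr.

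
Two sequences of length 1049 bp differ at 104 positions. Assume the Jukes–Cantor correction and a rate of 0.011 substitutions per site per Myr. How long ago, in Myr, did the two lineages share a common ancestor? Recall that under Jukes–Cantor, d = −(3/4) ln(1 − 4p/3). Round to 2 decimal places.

p = 104/1049 ≈ 0.099142.
d = −(3/4) ln(1 − 4p/3) = −0.75 ln(1 − 0.132189) = −0.75 ln(0.867811)
  = −0.75 × (-0.141781) = 0.106336 substitutions/site.
Under a molecular clock d = 2μt, so t = d/(2μ) = 0.106336 / (2 × 0.011) = 4.83 Myr.

4.83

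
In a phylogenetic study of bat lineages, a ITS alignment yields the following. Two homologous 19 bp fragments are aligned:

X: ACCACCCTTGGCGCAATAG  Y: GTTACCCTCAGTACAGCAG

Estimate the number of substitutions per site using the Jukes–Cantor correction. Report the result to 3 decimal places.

The sequences differ at 9 of 19 sites (1, 2, 3, 9, 10, 12, 13, 16, 17), so p = 9/19 ≈ 0.473684.
d = −(3/4) ln(1 − 4p/3) = −0.75 ln(1 − 0.631579) = −0.75 ln(0.368421)
  = −0.75 × (-0.998529) = 0.748897 substitutions/site.

0.749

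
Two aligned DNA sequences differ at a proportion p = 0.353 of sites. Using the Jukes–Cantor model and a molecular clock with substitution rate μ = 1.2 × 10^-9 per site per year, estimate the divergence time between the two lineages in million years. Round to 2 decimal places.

d = −(3/4) ln(1 − 4p/3) = −0.75 ln(1 − 0.470667) = −0.75 ln(0.529333)
  = −0.75 × (-0.636138) = 0.477104 substitutions/site.
Under a molecular clock d = 2μt, so t = d/(2μ) = 0.477104 / (2 × 1.2 × 10^-9) = 198.79 million years.

198.79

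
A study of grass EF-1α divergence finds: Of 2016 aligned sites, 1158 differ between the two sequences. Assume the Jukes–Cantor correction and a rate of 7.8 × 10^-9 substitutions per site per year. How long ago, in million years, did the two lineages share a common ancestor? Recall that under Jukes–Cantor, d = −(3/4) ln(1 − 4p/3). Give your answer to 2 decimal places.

p = 1158/2016 ≈ 0.574405.
d = −(3/4) ln(1 − 4p/3) = −0.75 ln(1 − 0.765873) = −0.75 ln(0.234127)
  = −0.75 × (-1.451892) = 1.088919 substitutions/site.
Under a molecular clock d = 2μt, so t = d/(2μ) = 1.088919 / (2 × 7.8 × 10^-9) = 69.80 million years.

69.80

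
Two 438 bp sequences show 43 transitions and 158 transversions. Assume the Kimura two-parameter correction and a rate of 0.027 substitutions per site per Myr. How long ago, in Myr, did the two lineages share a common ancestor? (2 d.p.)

13.46

P = 43/438 ≈ 0.098174 and Q = 158/438 ≈ 0.360731.
Under the Kimura two-parameter model, d = −½ ln(1 − 2P − Q) − ¼ ln(1 − 2Q).
1 − 2P − Q = 0.442921, giving −½ ln(0.442921) = 0.407182.
1 − 2Q = 0.278538, giving −¼ ln(0.278538) = 0.319550.
d = 0.407182 + 0.319550 = 0.726732.
Under a molecular clock d = 2μt, so t = d/(2μ) = 0.726732 / (2 × 0.027) = 13.46 Myr.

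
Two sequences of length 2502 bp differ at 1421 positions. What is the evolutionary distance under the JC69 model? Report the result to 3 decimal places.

1.062

p = 1421/2502 ≈ 0.567946.
d = −(3/4) ln(1 − 4p/3) = −0.75 ln(1 − 0.757261) = −0.75 ln(0.242739)
  = −0.75 × (-1.415768) = 1.061826 substitutions/site.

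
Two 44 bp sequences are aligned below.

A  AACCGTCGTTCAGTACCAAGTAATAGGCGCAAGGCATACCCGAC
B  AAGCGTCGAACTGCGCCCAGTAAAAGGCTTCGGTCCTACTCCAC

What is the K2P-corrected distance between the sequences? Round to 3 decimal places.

Of 44 sites, 5 differences are transitions and 11 are transversions, so P = 5/44 ≈ 0.113636 and Q = 11/44 = 0.25.
Under the Kimura two-parameter model, d = −½ ln(1 − 2P − Q) − ¼ ln(1 − 2Q).
1 − 2P − Q = 0.522728, giving −½ ln(0.522728) = 0.324347.
1 − 2Q = 0.5, giving −¼ ln(0.5) = 0.173287.
d = 0.324347 + 0.173287 = 0.497634.

0.498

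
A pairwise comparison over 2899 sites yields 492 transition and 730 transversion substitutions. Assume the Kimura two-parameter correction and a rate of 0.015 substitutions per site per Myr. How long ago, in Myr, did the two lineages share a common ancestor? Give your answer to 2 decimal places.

20.75

P = 492/2899 ≈ 0.169714 and Q = 730/2899 ≈ 0.251811.
Under the Kimura two-parameter model, d = −½ ln(1 − 2P − Q) − ¼ ln(1 − 2Q).
1 − 2P − Q = 0.408761, giving −½ ln(0.408761) = 0.447312.
1 − 2Q = 0.496378, giving −¼ ln(0.496378) = 0.175104.
d = 0.447312 + 0.175104 = 0.622416.
Under a molecular clock d = 2μt, so t = d/(2μ) = 0.622416 / (2 × 0.015) = 20.75 Myr.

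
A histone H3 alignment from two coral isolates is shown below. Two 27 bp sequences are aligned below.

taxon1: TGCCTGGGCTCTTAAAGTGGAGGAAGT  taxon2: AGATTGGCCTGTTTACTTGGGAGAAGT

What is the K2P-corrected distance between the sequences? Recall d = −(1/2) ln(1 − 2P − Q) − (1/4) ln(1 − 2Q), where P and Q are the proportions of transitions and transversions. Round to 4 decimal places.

0.5111

Of 27 sites, 3 differences are transitions and 7 are transversions, so P = 3/27 ≈ 0.111111 and Q = 7/27 ≈ 0.259259.
Under the Kimura two-parameter model, d = −½ ln(1 − 2P − Q) − ¼ ln(1 − 2Q).
1 − 2P − Q = 0.518519, giving −½ ln(0.518519) = 0.328389.
1 − 2Q = 0.481482, giving −¼ ln(0.481482) = 0.182722.
d = 0.328389 + 0.182722 = 0.511111.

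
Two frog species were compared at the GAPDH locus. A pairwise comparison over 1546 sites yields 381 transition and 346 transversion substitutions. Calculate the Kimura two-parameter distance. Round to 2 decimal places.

0.78

P = 381/1546 ≈ 0.246442 and Q = 346/1546 ≈ 0.223803.
Under the Kimura two-parameter model, d = −½ ln(1 − 2P − Q) − ¼ ln(1 − 2Q).
1 − 2P − Q = 0.283313, giving −½ ln(0.283313) = 0.630601.
1 − 2Q = 0.552394, giving −¼ ln(0.552394) = 0.148373.
d = 0.630601 + 0.148373 = 0.778974.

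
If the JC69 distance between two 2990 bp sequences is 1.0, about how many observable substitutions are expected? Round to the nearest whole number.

1651

Invert JC69: p = (3/4)(1 − e^(−4d/3)) = 0.75 × (1 − e^(-1.333333)) = 0.75 × (1 − 0.263597) = 0.552302.
Expected differing sites = pL ≈ 0.552302 × 2990 = 1651.38298 ≈ 1651.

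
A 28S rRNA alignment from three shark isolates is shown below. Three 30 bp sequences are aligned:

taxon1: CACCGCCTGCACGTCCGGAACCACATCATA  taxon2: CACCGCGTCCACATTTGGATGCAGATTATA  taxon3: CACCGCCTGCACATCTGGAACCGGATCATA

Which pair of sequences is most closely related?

taxon1–taxon2: 9/30 differ, p = 0.300, d = 0.383.
taxon1–taxon3: 4/30 differ, p = 0.133, d = 0.147.
taxon2–taxon3: 7/30 differ, p = 0.233, d = 0.280.
The smallest distance is between taxon1 and taxon3.

taxon1 and taxon3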